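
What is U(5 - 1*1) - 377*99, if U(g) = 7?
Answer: -37316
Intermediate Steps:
U(5 - 1*1) - 377*99 = 7 - 377*99 = 7 - 37323 = -37316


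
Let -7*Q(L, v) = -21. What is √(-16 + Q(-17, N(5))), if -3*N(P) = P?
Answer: I*√13 ≈ 3.6056*I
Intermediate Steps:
N(P) = -P/3
Q(L, v) = 3 (Q(L, v) = -⅐*(-21) = 3)
√(-16 + Q(-17, N(5))) = √(-16 + 3) = √(-13) = I*√13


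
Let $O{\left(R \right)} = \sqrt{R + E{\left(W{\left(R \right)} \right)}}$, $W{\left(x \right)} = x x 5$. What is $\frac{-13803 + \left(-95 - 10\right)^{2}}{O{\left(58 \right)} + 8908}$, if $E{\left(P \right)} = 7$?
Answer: $- \frac{24746424}{79352399} + \frac{2778 \sqrt{65}}{79352399} \approx -0.31157$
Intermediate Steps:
$W{\left(x \right)} = 5 x^{2}$ ($W{\left(x \right)} = x^{2} \cdot 5 = 5 x^{2}$)
$O{\left(R \right)} = \sqrt{7 + R}$ ($O{\left(R \right)} = \sqrt{R + 7} = \sqrt{7 + R}$)
$\frac{-13803 + \left(-95 - 10\right)^{2}}{O{\left(58 \right)} + 8908} = \frac{-13803 + \left(-95 - 10\right)^{2}}{\sqrt{7 + 58} + 8908} = \frac{-13803 + \left(-105\right)^{2}}{\sqrt{65} + 8908} = \frac{-13803 + 11025}{8908 + \sqrt{65}} = - \frac{2778}{8908 + \sqrt{65}}$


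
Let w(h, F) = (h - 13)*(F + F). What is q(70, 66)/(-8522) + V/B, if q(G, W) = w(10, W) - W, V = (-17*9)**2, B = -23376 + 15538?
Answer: -97935171/33397718 ≈ -2.9324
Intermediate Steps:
B = -7838
w(h, F) = 2*F*(-13 + h) (w(h, F) = (-13 + h)*(2*F) = 2*F*(-13 + h))
V = 23409 (V = (-153)**2 = 23409)
q(G, W) = -7*W (q(G, W) = 2*W*(-13 + 10) - W = 2*W*(-3) - W = -6*W - W = -7*W)
q(70, 66)/(-8522) + V/B = -7*66/(-8522) + 23409/(-7838) = -462*(-1/8522) + 23409*(-1/7838) = 231/4261 - 23409/7838 = -97935171/33397718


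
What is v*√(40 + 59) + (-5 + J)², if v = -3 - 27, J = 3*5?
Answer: 100 - 90*√11 ≈ -198.50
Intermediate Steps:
J = 15
v = -30
v*√(40 + 59) + (-5 + J)² = -30*√(40 + 59) + (-5 + 15)² = -90*√11 + 10² = -90*√11 + 100 = 100 - 90*√11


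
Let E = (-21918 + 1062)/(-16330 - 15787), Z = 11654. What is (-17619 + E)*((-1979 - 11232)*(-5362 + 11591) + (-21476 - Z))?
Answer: 46583171495714583/32117 ≈ 1.4504e+12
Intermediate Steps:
E = 20856/32117 (E = -20856/(-32117) = -20856*(-1/32117) = 20856/32117 ≈ 0.64938)
(-17619 + E)*((-1979 - 11232)*(-5362 + 11591) + (-21476 - Z)) = (-17619 + 20856/32117)*((-1979 - 11232)*(-5362 + 11591) + (-21476 - 1*11654)) = -565848567*(-13211*6229 + (-21476 - 11654))/32117 = -565848567*(-82291319 - 33130)/32117 = -565848567/32117*(-82324449) = 46583171495714583/32117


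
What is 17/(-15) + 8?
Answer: 103/15 ≈ 6.8667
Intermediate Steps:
17/(-15) + 8 = -1/15*17 + 8 = -17/15 + 8 = 103/15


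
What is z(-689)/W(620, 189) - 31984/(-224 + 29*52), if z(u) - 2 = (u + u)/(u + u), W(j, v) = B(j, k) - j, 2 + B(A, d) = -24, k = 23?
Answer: -5166379/207366 ≈ -24.914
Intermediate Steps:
B(A, d) = -26 (B(A, d) = -2 - 24 = -26)
W(j, v) = -26 - j
z(u) = 3 (z(u) = 2 + (u + u)/(u + u) = 2 + (2*u)/((2*u)) = 2 + (2*u)*(1/(2*u)) = 2 + 1 = 3)
z(-689)/W(620, 189) - 31984/(-224 + 29*52) = 3/(-26 - 1*620) - 31984/(-224 + 29*52) = 3/(-26 - 620) - 31984/(-224 + 1508) = 3/(-646) - 31984/1284 = 3*(-1/646) - 31984*1/1284 = -3/646 - 7996/321 = -5166379/207366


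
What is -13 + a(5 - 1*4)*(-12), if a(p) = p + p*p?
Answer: -37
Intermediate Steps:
a(p) = p + p**2
-13 + a(5 - 1*4)*(-12) = -13 + ((5 - 1*4)*(1 + (5 - 1*4)))*(-12) = -13 + ((5 - 4)*(1 + (5 - 4)))*(-12) = -13 + (1*(1 + 1))*(-12) = -13 + (1*2)*(-12) = -13 + 2*(-12) = -13 - 24 = -37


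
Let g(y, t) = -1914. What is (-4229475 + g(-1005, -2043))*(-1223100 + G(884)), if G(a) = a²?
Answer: 1868767563516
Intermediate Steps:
(-4229475 + g(-1005, -2043))*(-1223100 + G(884)) = (-4229475 - 1914)*(-1223100 + 884²) = -4231389*(-1223100 + 781456) = -4231389*(-441644) = 1868767563516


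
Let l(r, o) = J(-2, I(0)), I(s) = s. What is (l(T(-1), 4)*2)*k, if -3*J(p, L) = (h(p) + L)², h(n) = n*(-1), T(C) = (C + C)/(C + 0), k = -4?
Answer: 32/3 ≈ 10.667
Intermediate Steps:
T(C) = 2 (T(C) = (2*C)/C = 2)
h(n) = -n
J(p, L) = -(L - p)²/3 (J(p, L) = -(-p + L)²/3 = -(L - p)²/3)
l(r, o) = -4/3 (l(r, o) = -(0 - 1*(-2))²/3 = -(0 + 2)²/3 = -⅓*2² = -⅓*4 = -4/3)
(l(T(-1), 4)*2)*k = -4/3*2*(-4) = -8/3*(-4) = 32/3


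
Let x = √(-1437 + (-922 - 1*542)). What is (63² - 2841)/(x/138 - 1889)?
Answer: -13526267616/22651702675 - 51888*I*√2901/22651702675 ≈ -0.59714 - 0.00012338*I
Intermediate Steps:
x = I*√2901 (x = √(-1437 + (-922 - 542)) = √(-1437 - 1464) = √(-2901) = I*√2901 ≈ 53.861*I)
(63² - 2841)/(x/138 - 1889) = (63² - 2841)/((I*√2901)/138 - 1889) = (3969 - 2841)/((I*√2901)*(1/138) - 1889) = 1128/(I*√2901/138 - 1889) = 1128/(-1889 + I*√2901/138)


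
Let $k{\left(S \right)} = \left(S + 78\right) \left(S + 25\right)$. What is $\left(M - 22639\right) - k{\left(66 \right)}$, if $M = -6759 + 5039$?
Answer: $-37463$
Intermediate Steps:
$M = -1720$
$k{\left(S \right)} = \left(25 + S\right) \left(78 + S\right)$ ($k{\left(S \right)} = \left(78 + S\right) \left(25 + S\right) = \left(25 + S\right) \left(78 + S\right)$)
$\left(M - 22639\right) - k{\left(66 \right)} = \left(-1720 - 22639\right) - \left(1950 + 66^{2} + 103 \cdot 66\right) = -24359 - \left(1950 + 4356 + 6798\right) = -24359 - 13104 = -37463$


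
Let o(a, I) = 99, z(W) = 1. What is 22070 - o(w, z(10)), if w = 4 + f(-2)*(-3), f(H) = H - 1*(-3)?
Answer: 21971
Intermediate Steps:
f(H) = 3 + H (f(H) = H + 3 = 3 + H)
w = 1 (w = 4 + (3 - 2)*(-3) = 4 + 1*(-3) = 4 - 3 = 1)
22070 - o(w, z(10)) = 22070 - 1*99 = 22070 - 99 = 21971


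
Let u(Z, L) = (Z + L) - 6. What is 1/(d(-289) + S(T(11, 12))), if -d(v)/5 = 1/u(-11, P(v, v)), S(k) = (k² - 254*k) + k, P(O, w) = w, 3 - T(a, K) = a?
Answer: 306/638933 ≈ 0.00047892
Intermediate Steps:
T(a, K) = 3 - a
S(k) = k² - 253*k
u(Z, L) = -6 + L + Z (u(Z, L) = (L + Z) - 6 = -6 + L + Z)
d(v) = -5/(-17 + v) (d(v) = -5/(-6 + v - 11) = -5/(-17 + v))
1/(d(-289) + S(T(11, 12))) = 1/(-5/(-17 - 289) + (3 - 1*11)*(-253 + (3 - 1*11))) = 1/(-5/(-306) + (3 - 11)*(-253 + (3 - 11))) = 1/(-5*(-1/306) - 8*(-253 - 8)) = 1/(5/306 - 8*(-261)) = 1/(5/306 + 2088) = 1/(638933/306) = 306/638933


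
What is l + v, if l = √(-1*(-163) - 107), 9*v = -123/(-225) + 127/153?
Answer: 5266/34425 + 2*√14 ≈ 7.6363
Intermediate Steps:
v = 5266/34425 (v = (-123/(-225) + 127/153)/9 = (-123*(-1/225) + 127*(1/153))/9 = (41/75 + 127/153)/9 = (⅑)*(5266/3825) = 5266/34425 ≈ 0.15297)
l = 2*√14 (l = √(163 - 107) = √56 = 2*√14 ≈ 7.4833)
l + v = 2*√14 + 5266/34425 = 5266/34425 + 2*√14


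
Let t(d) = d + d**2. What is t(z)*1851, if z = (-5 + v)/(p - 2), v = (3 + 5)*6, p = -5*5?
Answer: 424496/243 ≈ 1746.9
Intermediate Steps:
p = -25
v = 48 (v = 8*6 = 48)
z = -43/27 (z = (-5 + 48)/(-25 - 2) = 43/(-27) = 43*(-1/27) = -43/27 ≈ -1.5926)
t(z)*1851 = -43*(1 - 43/27)/27*1851 = -43/27*(-16/27)*1851 = (688/729)*1851 = 424496/243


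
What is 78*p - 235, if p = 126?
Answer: 9593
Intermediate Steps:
78*p - 235 = 78*126 - 235 = 9828 - 235 = 9593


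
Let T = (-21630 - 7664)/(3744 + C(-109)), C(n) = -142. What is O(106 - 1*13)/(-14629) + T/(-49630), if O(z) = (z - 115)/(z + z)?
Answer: 20910419489/121606160464110 ≈ 0.00017195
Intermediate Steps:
T = -14647/1801 (T = (-21630 - 7664)/(3744 - 142) = -29294/3602 = -29294*1/3602 = -14647/1801 ≈ -8.1327)
O(z) = (-115 + z)/(2*z) (O(z) = (-115 + z)/((2*z)) = (-115 + z)*(1/(2*z)) = (-115 + z)/(2*z))
O(106 - 1*13)/(-14629) + T/(-49630) = ((-115 + (106 - 1*13))/(2*(106 - 1*13)))/(-14629) - 14647/1801/(-49630) = ((-115 + (106 - 13))/(2*(106 - 13)))*(-1/14629) - 14647/1801*(-1/49630) = ((½)*(-115 + 93)/93)*(-1/14629) + 14647/89383630 = ((½)*(1/93)*(-22))*(-1/14629) + 14647/89383630 = -11/93*(-1/14629) + 14647/89383630 = 11/1360497 + 14647/89383630 = 20910419489/121606160464110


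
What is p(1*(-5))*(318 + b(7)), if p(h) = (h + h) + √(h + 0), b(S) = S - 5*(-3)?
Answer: -3400 + 340*I*√5 ≈ -3400.0 + 760.26*I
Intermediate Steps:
b(S) = 15 + S (b(S) = S + 15 = 15 + S)
p(h) = √h + 2*h (p(h) = 2*h + √h = √h + 2*h)
p(1*(-5))*(318 + b(7)) = (√(1*(-5)) + 2*(1*(-5)))*(318 + (15 + 7)) = (√(-5) + 2*(-5))*(318 + 22) = (I*√5 - 10)*340 = (-10 + I*√5)*340 = -3400 + 340*I*√5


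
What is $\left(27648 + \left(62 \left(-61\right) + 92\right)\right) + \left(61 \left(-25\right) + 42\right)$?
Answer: $22475$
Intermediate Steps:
$\left(27648 + \left(62 \left(-61\right) + 92\right)\right) + \left(61 \left(-25\right) + 42\right) = \left(27648 + \left(-3782 + 92\right)\right) + \left(-1525 + 42\right) = \left(27648 - 3690\right) - 1483 = 23958 - 1483 = 22475$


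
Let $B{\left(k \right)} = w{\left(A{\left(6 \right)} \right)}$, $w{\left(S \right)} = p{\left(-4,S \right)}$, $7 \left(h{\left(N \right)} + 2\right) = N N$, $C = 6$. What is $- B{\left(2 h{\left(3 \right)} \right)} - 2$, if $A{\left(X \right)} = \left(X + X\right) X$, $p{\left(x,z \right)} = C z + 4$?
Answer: $-438$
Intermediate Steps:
$p{\left(x,z \right)} = 4 + 6 z$ ($p{\left(x,z \right)} = 6 z + 4 = 4 + 6 z$)
$h{\left(N \right)} = -2 + \frac{N^{2}}{7}$ ($h{\left(N \right)} = -2 + \frac{N N}{7} = -2 + \frac{N^{2}}{7}$)
$A{\left(X \right)} = 2 X^{2}$ ($A{\left(X \right)} = 2 X X = 2 X^{2}$)
$w{\left(S \right)} = 4 + 6 S$
$B{\left(k \right)} = 436$ ($B{\left(k \right)} = 4 + 6 \cdot 2 \cdot 6^{2} = 4 + 6 \cdot 2 \cdot 36 = 4 + 6 \cdot 72 = 4 + 432 = 436$)
$- B{\left(2 h{\left(3 \right)} \right)} - 2 = \left(-1\right) 436 - 2 = -436 - 2 = -438$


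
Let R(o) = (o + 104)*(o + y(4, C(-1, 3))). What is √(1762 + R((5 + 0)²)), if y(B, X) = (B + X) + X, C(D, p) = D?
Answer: √5245 ≈ 72.422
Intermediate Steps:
y(B, X) = B + 2*X
R(o) = (2 + o)*(104 + o) (R(o) = (o + 104)*(o + (4 + 2*(-1))) = (104 + o)*(o + (4 - 2)) = (104 + o)*(o + 2) = (104 + o)*(2 + o) = (2 + o)*(104 + o))
√(1762 + R((5 + 0)²)) = √(1762 + (208 + ((5 + 0)²)² + 106*(5 + 0)²)) = √(1762 + (208 + (5²)² + 106*5²)) = √(1762 + (208 + 25² + 106*25)) = √(1762 + (208 + 625 + 2650)) = √(1762 + 3483) = √5245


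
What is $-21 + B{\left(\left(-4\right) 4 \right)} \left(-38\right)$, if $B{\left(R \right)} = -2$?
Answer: $55$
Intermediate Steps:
$-21 + B{\left(\left(-4\right) 4 \right)} \left(-38\right) = -21 - -76 = -21 + 76 = 55$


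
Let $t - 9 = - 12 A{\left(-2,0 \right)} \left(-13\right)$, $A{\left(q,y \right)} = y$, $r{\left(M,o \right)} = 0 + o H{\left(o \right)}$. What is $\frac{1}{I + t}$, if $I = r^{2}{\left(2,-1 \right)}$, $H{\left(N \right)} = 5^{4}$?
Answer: $\frac{1}{390634} \approx 2.5599 \cdot 10^{-6}$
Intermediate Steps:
$H{\left(N \right)} = 625$
$r{\left(M,o \right)} = 625 o$ ($r{\left(M,o \right)} = 0 + o 625 = 0 + 625 o = 625 o$)
$t = 9$ ($t = 9 + \left(-12\right) 0 \left(-13\right) = 9 + 0 \left(-13\right) = 9 + 0 = 9$)
$I = 390625$ ($I = \left(625 \left(-1\right)\right)^{2} = \left(-625\right)^{2} = 390625$)
$\frac{1}{I + t} = \frac{1}{390625 + 9} = \frac{1}{390634}$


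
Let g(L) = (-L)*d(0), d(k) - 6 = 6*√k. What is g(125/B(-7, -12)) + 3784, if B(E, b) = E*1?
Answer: 27238/7 ≈ 3891.1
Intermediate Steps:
B(E, b) = E
d(k) = 6 + 6*√k
g(L) = -6*L (g(L) = (-L)*(6 + 6*√0) = (-L)*(6 + 6*0) = (-L)*(6 + 0) = -L*6 = -6*L)
g(125/B(-7, -12)) + 3784 = -750/(-7) + 3784 = -750*(-1)/7 + 3784 = -6*(-125/7) + 3784 = 750/7 + 3784 = 27238/7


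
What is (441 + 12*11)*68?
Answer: 38964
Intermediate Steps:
(441 + 12*11)*68 = (441 + 132)*68 = 573*68 = 38964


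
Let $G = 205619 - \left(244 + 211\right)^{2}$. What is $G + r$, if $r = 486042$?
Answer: $484636$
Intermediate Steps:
$G = -1406$ ($G = 205619 - 455^{2} = 205619 - 207025 = -1406$)
$G + r = -1406 + 486042 = 484636$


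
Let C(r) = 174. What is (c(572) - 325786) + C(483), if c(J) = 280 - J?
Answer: -325904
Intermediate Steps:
(c(572) - 325786) + C(483) = ((280 - 1*572) - 325786) + 174 = ((280 - 572) - 325786) + 174 = (-292 - 325786) + 174 = -326078 + 174 = -325904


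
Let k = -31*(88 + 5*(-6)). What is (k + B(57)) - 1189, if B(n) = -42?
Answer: -3029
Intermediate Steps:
k = -1798 (k = -31*(88 - 30) = -31*58 = -1798)
(k + B(57)) - 1189 = (-1798 - 42) - 1189 = -1840 - 1189 = -3029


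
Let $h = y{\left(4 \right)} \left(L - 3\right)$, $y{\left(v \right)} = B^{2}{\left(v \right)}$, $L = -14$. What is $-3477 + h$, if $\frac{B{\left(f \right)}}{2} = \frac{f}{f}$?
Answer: $-3545$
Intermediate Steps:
$B{\left(f \right)} = 2$ ($B{\left(f \right)} = 2 \frac{f}{f} = 2 \cdot 1 = 2$)
$y{\left(v \right)} = 4$ ($y{\left(v \right)} = 2^{2} = 4$)
$h = -68$ ($h = 4 \left(-14 - 3\right) = 4 \left(-17\right) = -68$)
$-3477 + h = -3477 - 68 = -3545$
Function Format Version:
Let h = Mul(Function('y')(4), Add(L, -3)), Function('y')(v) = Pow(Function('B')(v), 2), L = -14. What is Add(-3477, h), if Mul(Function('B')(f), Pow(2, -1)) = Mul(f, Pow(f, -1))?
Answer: -3545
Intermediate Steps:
Function('B')(f) = 2 (Function('B')(f) = Mul(2, Mul(f, Pow(f, -1))) = Mul(2, 1) = 2)
Function('y')(v) = 4 (Function('y')(v) = Pow(2, 2) = 4)
h = -68 (h = Mul(4, Add(-14, -3)) = Mul(4, -17) = -68)
Add(-3477, h) = Add(-3477, -68) = -3545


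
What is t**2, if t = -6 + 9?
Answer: 9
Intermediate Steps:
t = 3
t**2 = 3**2 = 9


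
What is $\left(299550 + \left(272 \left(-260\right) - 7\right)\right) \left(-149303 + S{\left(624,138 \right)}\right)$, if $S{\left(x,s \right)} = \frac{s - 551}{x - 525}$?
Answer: $- \frac{3382326580430}{99} \approx -3.4165 \cdot 10^{10}$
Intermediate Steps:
$S{\left(x,s \right)} = \frac{-551 + s}{-525 + x}$
$\left(299550 + \left(272 \left(-260\right) - 7\right)\right) \left(-149303 + S{\left(624,138 \right)}\right) = \left(299550 + \left(272 \left(-260\right) - 7\right)\right) \left(-149303 + \frac{-551 + 138}{-525 + 624}\right) = \left(299550 - 70727\right) \left(-149303 + \frac{1}{99} \left(-413\right)\right) = 228823 \left(-149303 - \frac{413}{99}\right) = 228823 \left(- \frac{14781410}{99}\right) = - \frac{3382326580430}{99}$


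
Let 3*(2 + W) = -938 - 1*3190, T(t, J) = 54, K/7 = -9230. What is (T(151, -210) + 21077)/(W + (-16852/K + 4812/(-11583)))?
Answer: -202743175635/13222821548 ≈ -15.333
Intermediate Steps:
K = -64610 (K = 7*(-9230) = -64610)
W = -1378 (W = -2 + (-938 - 1*3190)/3 = -2 + (-938 - 3190)/3 = -2 + (1/3)*(-4128) = -2 - 1376 = -1378)
(T(151, -210) + 21077)/(W + (-16852/K + 4812/(-11583))) = (54 + 21077)/(-1378 + (-16852/(-64610) + 4812/(-11583))) = 21131/(-1378 + (-16852*(-1/64610) + 4812*(-1/11583))) = 21131/(-1378 + (8426/32305 - 1604/3861)) = 21131/(-1378 - 1483418/9594585) = 21131/(-13222821548/9594585) = 21131*(-9594585/13222821548) = -202743175635/13222821548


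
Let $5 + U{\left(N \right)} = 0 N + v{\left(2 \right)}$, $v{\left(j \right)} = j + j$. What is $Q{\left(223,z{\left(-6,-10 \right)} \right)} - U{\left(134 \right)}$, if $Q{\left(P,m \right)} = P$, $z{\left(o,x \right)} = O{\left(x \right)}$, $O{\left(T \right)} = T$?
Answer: $224$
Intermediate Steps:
$v{\left(j \right)} = 2 j$
$z{\left(o,x \right)} = x$
$U{\left(N \right)} = -1$ ($U{\left(N \right)} = -5 + \left(0 N + 2 \cdot 2\right) = -5 + \left(0 + 4\right) = -5 + 4 = -1$)
$Q{\left(223,z{\left(-6,-10 \right)} \right)} - U{\left(134 \right)} = 223 - -1 = 223 + 1 = 224$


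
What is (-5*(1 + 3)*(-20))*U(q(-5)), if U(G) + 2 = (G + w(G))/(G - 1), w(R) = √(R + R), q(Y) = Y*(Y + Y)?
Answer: -15200/49 ≈ -310.20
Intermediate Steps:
q(Y) = 2*Y² (q(Y) = Y*(2*Y) = 2*Y²)
w(R) = √2*√R (w(R) = √(2*R) = √2*√R)
U(G) = -2 + (G + √2*√G)/(-1 + G) (U(G) = -2 + (G + √2*√G)/(G - 1) = -2 + (G + √2*√G)/(-1 + G))
(-5*(1 + 3)*(-20))*U(q(-5)) = (-5*(1 + 3)*(-20))*((2 - 2*(-5)² + √2*√(2*(-5)²))/(-1 + 2*(-5)²)) = (-5*4*(-20))*((2 - 2*25 + √2*√(2*25))/(-1 + 2*25)) = (-20*(-20))*((2 - 1*50 + √2*√50)/(-1 + 50)) = 400*((2 - 50 + √2*(5*√2))/49) = 400*((2 - 50 + 10)/49) = 400*((1/49)*(-38)) = 400*(-38/49) = -15200/49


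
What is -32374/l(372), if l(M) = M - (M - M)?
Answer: -16187/186 ≈ -87.027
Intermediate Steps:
l(M) = M (l(M) = M - 1*0 = M + 0 = M)
-32374/l(372) = -32374/372 = -32374*1/372 = -16187/186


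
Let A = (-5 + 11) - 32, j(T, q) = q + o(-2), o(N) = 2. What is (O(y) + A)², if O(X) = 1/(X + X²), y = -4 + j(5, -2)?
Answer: 96721/144 ≈ 671.67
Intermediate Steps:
j(T, q) = 2 + q (j(T, q) = q + 2 = 2 + q)
y = -4 (y = -4 + (2 - 2) = -4 + 0 = -4)
A = -26 (A = 6 - 32 = -26)
(O(y) + A)² = (1/((-4)*(1 - 4)) - 26)² = (-¼/(-3) - 26)² = (-¼*(-⅓) - 26)² = (1/12 - 26)² = (-311/12)² = 96721/144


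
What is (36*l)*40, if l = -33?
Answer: -47520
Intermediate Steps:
(36*l)*40 = (36*(-33))*40 = -1188*40 = -47520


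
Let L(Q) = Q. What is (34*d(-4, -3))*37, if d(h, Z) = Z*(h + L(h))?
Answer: 30192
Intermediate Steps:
d(h, Z) = 2*Z*h (d(h, Z) = Z*(h + h) = Z*(2*h) = 2*Z*h)
(34*d(-4, -3))*37 = (34*(2*(-3)*(-4)))*37 = (34*24)*37 = 816*37 = 30192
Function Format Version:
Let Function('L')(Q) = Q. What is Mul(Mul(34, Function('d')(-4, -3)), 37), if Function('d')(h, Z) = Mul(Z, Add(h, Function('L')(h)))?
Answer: 30192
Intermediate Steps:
Function('d')(h, Z) = Mul(2, Z, h) (Function('d')(h, Z) = Mul(Z, Add(h, h)) = Mul(Z, Mul(2, h)) = Mul(2, Z, h))
Mul(Mul(34, Function('d')(-4, -3)), 37) = Mul(Mul(34, Mul(2, -3, -4)), 37) = Mul(Mul(34, 24), 37) = Mul(816, 37) = 30192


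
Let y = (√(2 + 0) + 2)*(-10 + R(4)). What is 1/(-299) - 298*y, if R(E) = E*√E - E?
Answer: 1069223/299 + 1788*√2 ≈ 6104.6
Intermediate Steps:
R(E) = E^(3/2) - E
y = -12 - 6*√2 (y = (√(2 + 0) + 2)*(-10 + (4^(3/2) - 1*4)) = (√2 + 2)*(-10 + (8 - 4)) = (2 + √2)*(-10 + 4) = (2 + √2)*(-6) = -12 - 6*√2 ≈ -20.485)
1/(-299) - 298*y = 1/(-299) - 298*(-12 - 6*√2) = -1/299 + (3576 + 1788*√2) = 1069223/299 + 1788*√2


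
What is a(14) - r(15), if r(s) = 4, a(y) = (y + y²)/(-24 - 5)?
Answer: -326/29 ≈ -11.241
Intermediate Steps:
a(y) = -y/29 - y²/29 (a(y) = (y + y²)/(-29) = (y + y²)*(-1/29) = -y/29 - y²/29)
a(14) - r(15) = -1/29*14*(1 + 14) - 1*4 = -1/29*14*15 - 4 = -210/29 - 4 = -326/29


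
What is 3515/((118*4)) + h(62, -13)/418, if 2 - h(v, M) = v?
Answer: 720475/98648 ≈ 7.3035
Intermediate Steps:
h(v, M) = 2 - v
3515/((118*4)) + h(62, -13)/418 = 3515/((118*4)) + (2 - 1*62)/418 = 3515/472 + (2 - 62)*(1/418) = 3515*(1/472) - 60*1/418 = 3515/472 - 30/209 = 720475/98648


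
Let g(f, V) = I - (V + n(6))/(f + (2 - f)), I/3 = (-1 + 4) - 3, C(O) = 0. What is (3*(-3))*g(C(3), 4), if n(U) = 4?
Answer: 36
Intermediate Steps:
I = 0 (I = 3*((-1 + 4) - 3) = 3*(3 - 3) = 3*0 = 0)
g(f, V) = -2 - V/2 (g(f, V) = 0 - (V + 4)/(f + (2 - f)) = 0 - (4 + V)/2 = 0 - (2 + V/2) = 0 + (-2 - V/2) = -2 - V/2)
(3*(-3))*g(C(3), 4) = (3*(-3))*(-2 - 1/2*4) = -9*(-2 - 2) = -9*(-4) = 36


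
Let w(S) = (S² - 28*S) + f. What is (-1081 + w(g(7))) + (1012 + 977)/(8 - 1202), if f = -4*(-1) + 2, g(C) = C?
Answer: -487019/398 ≈ -1223.7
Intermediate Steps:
f = 6 (f = 4 + 2 = 6)
w(S) = 6 + S² - 28*S (w(S) = (S² - 28*S) + 6 = 6 + S² - 28*S)
(-1081 + w(g(7))) + (1012 + 977)/(8 - 1202) = (-1081 + (6 + 7² - 28*7)) + (1012 + 977)/(8 - 1202) = (-1081 + (6 + 49 - 196)) + 1989/(-1194) = (-1081 - 141) + 1989*(-1/1194) = -1222 - 663/398 = -487019/398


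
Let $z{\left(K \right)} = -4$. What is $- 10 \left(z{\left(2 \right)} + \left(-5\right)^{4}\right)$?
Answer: $-6210$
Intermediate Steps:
$- 10 \left(z{\left(2 \right)} + \left(-5\right)^{4}\right) = - 10 \left(-4 + \left(-5\right)^{4}\right) = - 10 \left(-4 + 625\right) = \left(-10\right) 621 = -6210$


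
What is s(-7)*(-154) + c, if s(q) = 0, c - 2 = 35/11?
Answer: 57/11 ≈ 5.1818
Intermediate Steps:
c = 57/11 (c = 2 + 35/11 = 57/11 ≈ 5.1818)
s(-7)*(-154) + c = 0*(-154) + 57/11 = 0 + 57/11 = 57/11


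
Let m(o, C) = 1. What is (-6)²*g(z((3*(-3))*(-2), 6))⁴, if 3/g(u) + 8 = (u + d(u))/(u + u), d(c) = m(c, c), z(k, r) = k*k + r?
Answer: 553303301760000/599887503745201 ≈ 0.92235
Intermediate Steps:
z(k, r) = r + k² (z(k, r) = k² + r = r + k²)
d(c) = 1
g(u) = 3/(-8 + (1 + u)/(2*u)) (g(u) = 3/(-8 + (u + 1)/(u + u)) = 3/(-8 + (1 + u)/((2*u))) = 3/(-8 + (1 + u)*(1/(2*u))) = 3/(-8 + (1 + u)/(2*u)))
(-6)²*g(z((3*(-3))*(-2), 6))⁴ = (-6)²*(-6*(6 + ((3*(-3))*(-2))²)/(-1 + 15*(6 + ((3*(-3))*(-2))²)))⁴ = 36*(-6*(6 + (-9*(-2))²)/(-1 + 15*(6 + (-9*(-2))²)))⁴ = 36*(-6*(6 + 18²)/(-1 + 15*(6 + 18²)))⁴ = 36*(-6*(6 + 324)/(-1 + 15*(6 + 324)))⁴ = 36*(-6*330/(-1 + 15*330))⁴ = 36*(-6*330/(-1 + 4950))⁴ = 36*(-6*330/4949)⁴ = 36*(-6*330*1/4949)⁴ = 36*(-1980/4949)⁴ = 36*(15369536160000/599887503745201) = 553303301760000/599887503745201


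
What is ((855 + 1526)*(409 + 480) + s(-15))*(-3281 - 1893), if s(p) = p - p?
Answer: -10951852366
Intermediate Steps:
s(p) = 0
((855 + 1526)*(409 + 480) + s(-15))*(-3281 - 1893) = ((855 + 1526)*(409 + 480) + 0)*(-3281 - 1893) = (2381*889 + 0)*(-5174) = (2116709 + 0)*(-5174) = 2116709*(-5174) = -10951852366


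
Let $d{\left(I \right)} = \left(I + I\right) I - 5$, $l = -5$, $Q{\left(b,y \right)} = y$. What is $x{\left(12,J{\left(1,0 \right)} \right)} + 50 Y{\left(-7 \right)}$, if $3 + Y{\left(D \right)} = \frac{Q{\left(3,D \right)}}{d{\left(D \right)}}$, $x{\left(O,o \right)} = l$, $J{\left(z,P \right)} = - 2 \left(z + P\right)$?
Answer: $- \frac{14765}{93} \approx -158.76$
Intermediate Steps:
$J{\left(z,P \right)} = - 2 P - 2 z$ ($J{\left(z,P \right)} = - 2 \left(P + z\right) = - 2 P - 2 z$)
$x{\left(O,o \right)} = -5$
$d{\left(I \right)} = -5 + 2 I^{2}$ ($d{\left(I \right)} = 2 I I - 5 = 2 I^{2} - 5 = -5 + 2 I^{2}$)
$Y{\left(D \right)} = -3 + \frac{D}{-5 + 2 D^{2}}$
$x{\left(12,J{\left(1,0 \right)} \right)} + 50 Y{\left(-7 \right)} = -5 + 50 \frac{15 - 7 - 6 \left(-7\right)^{2}}{-5 + 2 \left(-7\right)^{2}} = -5 + 50 \frac{15 - 7 - 294}{-5 + 2 \cdot 49} = -5 + 50 \frac{15 - 7 - 294}{-5 + 98} = -5 + 50 \cdot \frac{1}{93} \left(-286\right) = -5 + 50 \left(- \frac{286}{93}\right) = -5 - \frac{14300}{93} = - \frac{14765}{93}$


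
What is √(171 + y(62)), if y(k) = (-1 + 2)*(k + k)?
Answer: √295 ≈ 17.176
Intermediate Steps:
y(k) = 2*k (y(k) = 1*(2*k) = 2*k)
√(171 + y(62)) = √(171 + 2*62) = √(171 + 124) = √295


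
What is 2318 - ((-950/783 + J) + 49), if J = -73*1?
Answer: 1834736/783 ≈ 2343.2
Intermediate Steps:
J = -73
2318 - ((-950/783 + J) + 49) = 2318 - ((-950/783 - 73) + 49) = 2318 - (-58109/783 + 49) = 2318 - 1*(-19742/783) = 2318 + 19742/783 = 1834736/783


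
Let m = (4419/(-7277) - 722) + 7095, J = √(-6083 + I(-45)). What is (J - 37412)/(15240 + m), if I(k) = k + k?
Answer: -136123562/78636691 + 7277*I*√6173/157273382 ≈ -1.731 + 0.0036353*I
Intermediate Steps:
I(k) = 2*k
J = I*√6173 (J = √(-6083 + 2*(-45)) = √(-6083 - 90) = √(-6173) = I*√6173 ≈ 78.568*I)
m = 46371902/7277 (m = (4419*(-1/7277) - 722) + 7095 = (-4419/7277 - 722) + 7095 = -5258413/7277 + 7095 = 46371902/7277 ≈ 6372.4)
(J - 37412)/(15240 + m) = (I*√6173 - 37412)/(15240 + 46371902/7277) = (-37412 + I*√6173)/(157273382/7277) = (-37412 + I*√6173)*(7277/157273382) = -136123562/78636691 + 7277*I*√6173/157273382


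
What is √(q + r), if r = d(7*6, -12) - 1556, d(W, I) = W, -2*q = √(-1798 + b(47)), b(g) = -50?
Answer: √(-1514 - I*√462) ≈ 0.2762 - 38.911*I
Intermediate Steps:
q = -I*√462 (q = -√(-1798 - 50)/2 = -I*√462 ≈ -21.494*I)
r = -1514 (r = 7*6 - 1556 = 42 - 1556 = -1514)
√(q + r) = √(-I*√462 - 1514) = √(-1514 - I*√462)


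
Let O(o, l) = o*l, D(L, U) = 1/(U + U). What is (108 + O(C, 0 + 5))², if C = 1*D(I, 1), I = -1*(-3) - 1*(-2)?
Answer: 48841/4 ≈ 12210.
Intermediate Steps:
I = 5 (I = 3 + 2 = 5)
D(L, U) = 1/(2*U)
C = ½ (C = 1*((½)/1) = 1*((½)*1) = 1*(½) = ½ ≈ 0.50000)
O(o, l) = l*o
(108 + O(C, 0 + 5))² = (108 + (0 + 5)*(½))² = (108 + 5*(½))² = (108 + 5/2)² = (221/2)² = 48841/4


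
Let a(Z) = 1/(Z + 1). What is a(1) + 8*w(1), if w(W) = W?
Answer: 17/2 ≈ 8.5000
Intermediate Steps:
a(Z) = 1/(1 + Z)
a(1) + 8*w(1) = 1/(1 + 1) + 8*1 = 1/2 + 8 = ½ + 8 = 17/2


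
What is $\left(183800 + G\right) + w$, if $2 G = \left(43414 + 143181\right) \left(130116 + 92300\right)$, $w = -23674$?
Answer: $20751016886$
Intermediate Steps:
$G = 20750856760$ ($G = \frac{\left(43414 + 143181\right) \left(130116 + 92300\right)}{2} = \frac{186595 \cdot 222416}{2} = \frac{1}{2} \cdot 41501713520 = 20750856760$)
$\left(183800 + G\right) + w = \left(183800 + 20750856760\right) - 23674 = 20751040560 - 23674 = 20751016886$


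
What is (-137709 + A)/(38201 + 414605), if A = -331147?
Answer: -234428/226403 ≈ -1.0354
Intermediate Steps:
(-137709 + A)/(38201 + 414605) = (-137709 - 331147)/(38201 + 414605) = -468856/452806 = -468856*1/452806 = -234428/226403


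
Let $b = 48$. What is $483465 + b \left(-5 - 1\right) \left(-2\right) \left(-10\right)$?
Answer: $477705$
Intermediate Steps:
$483465 + b \left(-5 - 1\right) \left(-2\right) \left(-10\right) = 483465 + 48 \left(-5 - 1\right) \left(-2\right) \left(-10\right) = 483465 + 48 \left(\left(-6\right) \left(-2\right)\right) \left(-10\right) = 483465 + 48 \cdot 12 \left(-10\right) = 483465 + 576 \left(-10\right) = 483465 - 5760 = 477705$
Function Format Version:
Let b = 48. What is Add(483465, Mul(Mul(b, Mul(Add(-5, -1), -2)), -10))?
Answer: 477705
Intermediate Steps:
Add(483465, Mul(Mul(b, Mul(Add(-5, -1), -2)), -10)) = Add(483465, Mul(Mul(48, Mul(Add(-5, -1), -2)), -10)) = Add(483465, Mul(Mul(48, Mul(-6, -2)), -10)) = Add(483465, Mul(Mul(48, 12), -10)) = Add(483465, Mul(576, -10)) = Add(483465, -5760) = 477705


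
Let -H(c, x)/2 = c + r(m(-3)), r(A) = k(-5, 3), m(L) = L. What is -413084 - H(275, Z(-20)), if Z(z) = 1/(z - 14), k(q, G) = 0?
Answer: -412534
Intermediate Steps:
r(A) = 0
Z(z) = 1/(-14 + z)
H(c, x) = -2*c (H(c, x) = -2*(c + 0) = -2*c)
-413084 - H(275, Z(-20)) = -413084 - (-2)*275 = -413084 - 1*(-550) = -413084 + 550 = -412534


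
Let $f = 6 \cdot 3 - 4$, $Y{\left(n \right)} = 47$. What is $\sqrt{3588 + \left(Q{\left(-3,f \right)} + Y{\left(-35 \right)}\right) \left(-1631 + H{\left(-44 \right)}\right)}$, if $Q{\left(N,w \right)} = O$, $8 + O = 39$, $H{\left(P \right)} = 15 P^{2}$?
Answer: $17 \sqrt{7410} \approx 1463.4$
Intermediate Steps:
$f = 14$ ($f = 18 - 4 = 14$)
$O = 31$ ($O = -8 + 39 = 31$)
$Q{\left(N,w \right)} = 31$
$\sqrt{3588 + \left(Q{\left(-3,f \right)} + Y{\left(-35 \right)}\right) \left(-1631 + H{\left(-44 \right)}\right)} = \sqrt{3588 + \left(31 + 47\right) \left(-1631 + 15 \left(-44\right)^{2}\right)} = \sqrt{3588 + 78 \left(-1631 + 15 \cdot 1936\right)} = \sqrt{3588 + 78 \left(-1631 + 29040\right)} = \sqrt{3588 + 78 \cdot 27409} = \sqrt{3588 + 2137902} = \sqrt{2141490} = 17 \sqrt{7410}$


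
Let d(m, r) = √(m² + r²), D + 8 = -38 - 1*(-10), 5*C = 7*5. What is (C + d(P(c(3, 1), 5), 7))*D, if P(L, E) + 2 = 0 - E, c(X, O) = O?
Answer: -252 - 252*√2 ≈ -608.38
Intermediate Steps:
C = 7 (C = (7*5)/5 = (⅕)*35 = 7)
P(L, E) = -2 - E (P(L, E) = -2 + (0 - E) = -2 - E)
D = -36 (D = -8 + (-38 - 1*(-10)) = -8 + (-38 + 10) = -8 - 28 = -36)
(C + d(P(c(3, 1), 5), 7))*D = (7 + √((-2 - 1*5)² + 7²))*(-36) = (7 + √((-2 - 5)² + 49))*(-36) = (7 + √((-7)² + 49))*(-36) = (7 + √(49 + 49))*(-36) = (7 + √98)*(-36) = (7 + 7*√2)*(-36) = -252 - 252*√2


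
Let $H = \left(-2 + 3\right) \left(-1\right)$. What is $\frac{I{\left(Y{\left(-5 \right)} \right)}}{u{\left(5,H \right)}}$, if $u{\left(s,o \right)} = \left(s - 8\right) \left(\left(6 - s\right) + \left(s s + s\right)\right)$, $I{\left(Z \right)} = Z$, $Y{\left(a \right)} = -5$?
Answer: $\frac{5}{93} \approx 0.053763$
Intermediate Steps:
$H = -1$ ($H = 1 \left(-1\right) = -1$)
$u{\left(s,o \right)} = \left(-8 + s\right) \left(6 + s^{2}\right)$ ($u{\left(s,o \right)} = \left(-8 + s\right) \left(\left(6 - s\right) + \left(s^{2} + s\right)\right) = \left(-8 + s\right) \left(\left(6 - s\right) + \left(s + s^{2}\right)\right) = \left(-8 + s\right) \left(6 + s^{2}\right)$)
$\frac{I{\left(Y{\left(-5 \right)} \right)}}{u{\left(5,H \right)}} = - \frac{5}{-48 + 5^{3} - 8 \cdot 5^{2} + 6 \cdot 5} = - \frac{5}{-48 + 125 - 200 + 30} = - \frac{5}{-93} = \left(-5\right) \left(- \frac{1}{93}\right) = \frac{5}{93}$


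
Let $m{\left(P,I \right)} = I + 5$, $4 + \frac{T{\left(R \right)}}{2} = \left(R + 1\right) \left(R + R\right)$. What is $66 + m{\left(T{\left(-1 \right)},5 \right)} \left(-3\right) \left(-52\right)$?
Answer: $1626$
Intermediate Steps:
$T{\left(R \right)} = -8 + 4 R \left(1 + R\right)$ ($T{\left(R \right)} = -8 + 2 \left(R + 1\right) \left(R + R\right) = -8 + 2 \left(1 + R\right) 2 R = -8 + 2 \cdot 2 R \left(1 + R\right) = -8 + 4 R \left(1 + R\right)$)
$m{\left(P,I \right)} = 5 + I$
$66 + m{\left(T{\left(-1 \right)},5 \right)} \left(-3\right) \left(-52\right) = 66 + \left(5 + 5\right) \left(-3\right) \left(-52\right) = 66 + 10 \left(-3\right) \left(-52\right) = 66 - -1560 = 66 + 1560 = 1626$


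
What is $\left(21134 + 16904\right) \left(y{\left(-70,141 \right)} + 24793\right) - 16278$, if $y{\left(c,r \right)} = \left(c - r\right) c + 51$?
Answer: $1506821054$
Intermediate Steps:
$y{\left(c,r \right)} = 51 + c \left(c - r\right)$ ($y{\left(c,r \right)} = c \left(c - r\right) + 51 = 51 + c \left(c - r\right)$)
$\left(21134 + 16904\right) \left(y{\left(-70,141 \right)} + 24793\right) - 16278 = \left(21134 + 16904\right) \left(\left(51 + \left(-70\right)^{2} - \left(-70\right) 141\right) + 24793\right) - 16278 = 38038 \left(\left(51 + 4900 + 9870\right) + 24793\right) - 16278 = 38038 \left(14821 + 24793\right) - 16278 = 38038 \cdot 39614 - 16278 = 1506837332 - 16278 = 1506821054$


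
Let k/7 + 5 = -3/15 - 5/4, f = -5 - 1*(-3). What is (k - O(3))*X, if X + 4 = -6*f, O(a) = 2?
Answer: -1886/5 ≈ -377.20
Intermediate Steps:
f = -2 (f = -5 + 3 = -2)
k = -903/20 (k = -35 + 7*(-3/15 - 5/4) = -35 + 7*(-3*1/15 - 5*¼) = -35 + 7*(-⅕ - 5/4) = -35 + 7*(-29/20) = -35 - 203/20 = -903/20 ≈ -45.150)
X = 8 (X = -4 - 6*(-2) = -4 + 12 = 8)
(k - O(3))*X = (-903/20 - 1*2)*8 = (-903/20 - 2)*8 = -943/20*8 = -1886/5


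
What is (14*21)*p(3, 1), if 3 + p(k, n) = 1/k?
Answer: -784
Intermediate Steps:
p(k, n) = -3 + 1/k
(14*21)*p(3, 1) = (14*21)*(-3 + 1/3) = 294*(-3 + 1/3) = 294*(-8/3) = -784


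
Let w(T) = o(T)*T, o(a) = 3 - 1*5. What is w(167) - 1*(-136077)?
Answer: 135743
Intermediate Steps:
o(a) = -2 (o(a) = 3 - 5 = -2)
w(T) = -2*T
w(167) - 1*(-136077) = -2*167 - 1*(-136077) = -334 + 136077 = 135743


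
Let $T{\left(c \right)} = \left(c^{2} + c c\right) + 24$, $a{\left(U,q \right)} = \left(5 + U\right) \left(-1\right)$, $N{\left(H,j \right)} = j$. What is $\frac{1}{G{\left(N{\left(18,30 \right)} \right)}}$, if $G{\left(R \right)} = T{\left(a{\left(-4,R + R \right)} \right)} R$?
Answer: $\frac{1}{780} \approx 0.0012821$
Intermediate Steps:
$a{\left(U,q \right)} = -5 - U$
$T{\left(c \right)} = 24 + 2 c^{2}$ ($T{\left(c \right)} = \left(c^{2} + c^{2}\right) + 24 = 2 c^{2} + 24 = 24 + 2 c^{2}$)
$G{\left(R \right)} = 26 R$ ($G{\left(R \right)} = \left(24 + 2 \left(-5 - -4\right)^{2}\right) R = \left(24 + 2 \left(-5 + 4\right)^{2}\right) R = \left(24 + 2 \left(-1\right)^{2}\right) R = \left(24 + 2 \cdot 1\right) R = \left(24 + 2\right) R = 26 R$)
$\frac{1}{G{\left(N{\left(18,30 \right)} \right)}} = \frac{1}{26 \cdot 30} = \frac{1}{780}$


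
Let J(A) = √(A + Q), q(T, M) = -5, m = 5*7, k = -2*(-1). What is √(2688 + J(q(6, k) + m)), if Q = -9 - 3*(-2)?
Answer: √(2688 + 3*√3) ≈ 51.896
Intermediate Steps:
k = 2
Q = -3 (Q = -9 - 1*(-6) = -9 + 6 = -3)
m = 35
J(A) = √(-3 + A) (J(A) = √(A - 3) = √(-3 + A))
√(2688 + J(q(6, k) + m)) = √(2688 + √(-3 + (-5 + 35))) = √(2688 + √(-3 + 30)) = √(2688 + √27) = √(2688 + 3*√3)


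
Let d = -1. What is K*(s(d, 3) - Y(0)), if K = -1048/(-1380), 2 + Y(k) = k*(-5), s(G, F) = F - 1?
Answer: 1048/345 ≈ 3.0377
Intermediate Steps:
s(G, F) = -1 + F
Y(k) = -2 - 5*k (Y(k) = -2 + k*(-5) = -2 - 5*k)
K = 262/345 (K = -1048*(-1/1380) = 262/345 ≈ 0.75942)
K*(s(d, 3) - Y(0)) = 262*((-1 + 3) - (-2 - 5*0))/345 = 262*(2 - (-2 + 0))/345 = 262*(2 - 1*(-2))/345 = 262*(2 + 2)/345 = (262/345)*4 = 1048/345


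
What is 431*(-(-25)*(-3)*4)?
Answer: -129300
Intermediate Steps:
431*(-(-25)*(-3)*4) = 431*(-5*15*4) = 431*(-75*4) = 431*(-300) = -129300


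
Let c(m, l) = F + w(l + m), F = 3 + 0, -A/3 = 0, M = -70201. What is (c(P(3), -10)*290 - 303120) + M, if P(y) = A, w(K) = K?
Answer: -375351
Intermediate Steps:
A = 0 (A = -3*0 = 0)
P(y) = 0
F = 3
c(m, l) = 3 + l + m (c(m, l) = 3 + (l + m) = 3 + l + m)
(c(P(3), -10)*290 - 303120) + M = ((3 - 10 + 0)*290 - 303120) - 70201 = (-7*290 - 303120) - 70201 = (-2030 - 303120) - 70201 = -305150 - 70201 = -375351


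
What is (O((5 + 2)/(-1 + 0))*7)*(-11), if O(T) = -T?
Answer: -539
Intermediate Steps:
(O((5 + 2)/(-1 + 0))*7)*(-11) = (-(5 + 2)/(-1 + 0)*7)*(-11) = (-7/(-1)*7)*(-11) = (-7*(-1)*7)*(-11) = (-1*(-7)*7)*(-11) = (7*7)*(-11) = 49*(-11) = -539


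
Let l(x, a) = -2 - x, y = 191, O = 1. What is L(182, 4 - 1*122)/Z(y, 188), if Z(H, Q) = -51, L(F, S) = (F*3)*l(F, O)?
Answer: 33488/17 ≈ 1969.9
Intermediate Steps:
L(F, S) = 3*F*(-2 - F) (L(F, S) = (F*3)*(-2 - F) = (3*F)*(-2 - F) = 3*F*(-2 - F))
L(182, 4 - 1*122)/Z(y, 188) = -3*182*(2 + 182)/(-51) = -3*182*184*(-1/51) = -100464*(-1/51) = 33488/17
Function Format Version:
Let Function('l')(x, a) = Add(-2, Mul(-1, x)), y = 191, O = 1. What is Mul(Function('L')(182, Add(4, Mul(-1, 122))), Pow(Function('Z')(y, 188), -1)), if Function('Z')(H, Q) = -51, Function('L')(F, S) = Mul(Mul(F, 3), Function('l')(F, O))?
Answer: Rational(33488, 17) ≈ 1969.9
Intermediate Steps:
Function('L')(F, S) = Mul(3, F, Add(-2, Mul(-1, F))) (Function('L')(F, S) = Mul(Mul(F, 3), Add(-2, Mul(-1, F))) = Mul(Mul(3, F), Add(-2, Mul(-1, F))) = Mul(3, F, Add(-2, Mul(-1, F))))
Mul(Function('L')(182, Add(4, Mul(-1, 122))), Pow(Function('Z')(y, 188), -1)) = Mul(Mul(-3, 182, Add(2, 182)), Pow(-51, -1)) = Mul(Mul(-3, 182, 184), Rational(-1, 51)) = Mul(-100464, Rational(-1, 51)) = Rational(33488, 17)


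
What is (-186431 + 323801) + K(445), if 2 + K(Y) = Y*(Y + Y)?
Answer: 533418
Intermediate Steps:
K(Y) = -2 + 2*Y² (K(Y) = -2 + Y*(Y + Y) = -2 + Y*(2*Y) = -2 + 2*Y²)
(-186431 + 323801) + K(445) = (-186431 + 323801) + (-2 + 2*445²) = 137370 + (-2 + 2*198025) = 137370 + (-2 + 396050) = 137370 + 396048 = 533418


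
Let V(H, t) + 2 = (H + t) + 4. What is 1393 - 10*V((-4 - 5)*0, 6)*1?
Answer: 1313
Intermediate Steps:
V(H, t) = 2 + H + t (V(H, t) = -2 + ((H + t) + 4) = -2 + (4 + H + t) = 2 + H + t)
1393 - 10*V((-4 - 5)*0, 6)*1 = 1393 - 10*(2 + (-4 - 5)*0 + 6)*1 = 1393 - 10*(2 - 9*0 + 6)*1 = 1393 - 10*(2 + 0 + 6)*1 = 1393 - 10*8*1 = 1393 - 80*1 = 1393 - 80 = 1313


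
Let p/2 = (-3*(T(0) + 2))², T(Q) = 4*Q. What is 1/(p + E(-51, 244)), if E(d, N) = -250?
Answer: -1/178 ≈ -0.0056180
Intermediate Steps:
p = 72 (p = 2*(-3*(4*0 + 2))² = 2*(-3*(0 + 2))² = 2*(-3*2)² = 2*(-6)² = 2*36 = 72)
1/(p + E(-51, 244)) = 1/(72 - 250) = 1/(-178) = -1/178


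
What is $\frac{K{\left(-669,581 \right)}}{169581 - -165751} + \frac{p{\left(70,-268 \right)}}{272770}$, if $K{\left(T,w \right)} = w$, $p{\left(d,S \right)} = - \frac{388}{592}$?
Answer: $\frac{5855604889}{3384334856680} \approx 0.0017302$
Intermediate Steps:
$p{\left(d,S \right)} = - \frac{97}{148}$ ($p{\left(d,S \right)} = \left(-388\right) \frac{1}{592} = - \frac{97}{148}$)
$\frac{K{\left(-669,581 \right)}}{169581 - -165751} + \frac{p{\left(70,-268 \right)}}{272770} = \frac{581}{169581 - -165751} - \frac{97}{148 \cdot 272770} = \frac{581}{169581 + 165751} - \frac{97}{40369960} = \frac{581}{335332} - \frac{97}{40369960} = \frac{5855604889}{3384334856680}$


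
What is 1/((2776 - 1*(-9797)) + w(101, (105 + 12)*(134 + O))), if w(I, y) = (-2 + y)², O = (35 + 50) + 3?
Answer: 1/674557357 ≈ 1.4825e-9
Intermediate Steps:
O = 88 (O = 85 + 3 = 88)
1/((2776 - 1*(-9797)) + w(101, (105 + 12)*(134 + O))) = 1/((2776 - 1*(-9797)) + (-2 + (105 + 12)*(134 + 88))²) = 1/((2776 + 9797) + (-2 + 117*222)²) = 1/(12573 + (-2 + 25974)²) = 1/(12573 + 25972²) = 1/(12573 + 674544784) = 1/674557357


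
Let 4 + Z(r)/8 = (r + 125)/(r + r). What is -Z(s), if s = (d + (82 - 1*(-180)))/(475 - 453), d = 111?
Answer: -556/373 ≈ -1.4906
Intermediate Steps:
s = 373/22 (s = (111 + (82 - 1*(-180)))/(475 - 453) = (111 + (82 + 180))/22 = (111 + 262)*(1/22) = 373*(1/22) = 373/22 ≈ 16.955)
Z(r) = -32 + 4*(125 + r)/r (Z(r) = -32 + 8*((r + 125)/(r + r)) = -32 + 8*((125 + r)/((2*r))) = -32 + 8*((125 + r)*(1/(2*r))) = -32 + 8*((125 + r)/(2*r)) = -32 + 4*(125 + r)/r)
-Z(s) = -(-28 + 500/(373/22)) = -(-28 + 500*(22/373)) = -(-28 + 11000/373) = -1*556/373 = -556/373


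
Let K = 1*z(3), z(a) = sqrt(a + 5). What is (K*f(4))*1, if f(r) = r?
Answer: 8*sqrt(2) ≈ 11.314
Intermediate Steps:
z(a) = sqrt(5 + a)
K = 2*sqrt(2) (K = 1*sqrt(5 + 3) = 1*sqrt(8) = 1*(2*sqrt(2)) = 2*sqrt(2) ≈ 2.8284)
(K*f(4))*1 = ((2*sqrt(2))*4)*1 = (8*sqrt(2))*1 = 8*sqrt(2)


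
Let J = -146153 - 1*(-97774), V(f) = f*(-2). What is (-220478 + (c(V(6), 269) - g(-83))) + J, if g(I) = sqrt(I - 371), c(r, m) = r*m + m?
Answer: -271816 - I*sqrt(454) ≈ -2.7182e+5 - 21.307*I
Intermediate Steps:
V(f) = -2*f
c(r, m) = m + m*r (c(r, m) = m*r + m = m + m*r)
g(I) = sqrt(-371 + I)
J = -48379 (J = -146153 + 97774 = -48379)
(-220478 + (c(V(6), 269) - g(-83))) + J = (-220478 + (269*(1 - 2*6) - sqrt(-371 - 83))) - 48379 = (-220478 + (269*(1 - 12) - sqrt(-454))) - 48379 = (-220478 + (269*(-11) - I*sqrt(454))) - 48379 = (-220478 + (-2959 - I*sqrt(454))) - 48379 = (-223437 - I*sqrt(454)) - 48379 = -271816 - I*sqrt(454)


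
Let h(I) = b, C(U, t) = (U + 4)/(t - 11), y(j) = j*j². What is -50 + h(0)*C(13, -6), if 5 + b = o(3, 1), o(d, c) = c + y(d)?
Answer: -73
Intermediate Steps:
y(j) = j³
C(U, t) = (4 + U)/(-11 + t)
o(d, c) = c + d³
b = 23 (b = -5 + (1 + 3³) = -5 + (1 + 27) = -5 + 28 = 23)
h(I) = 23
-50 + h(0)*C(13, -6) = -50 + 23*((4 + 13)/(-11 - 6)) = -50 + 23*(17/(-17)) = -50 + 23*(-1/17*17) = -50 + 23*(-1) = -50 - 23 = -73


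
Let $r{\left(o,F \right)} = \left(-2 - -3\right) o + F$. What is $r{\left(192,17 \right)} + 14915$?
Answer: $15124$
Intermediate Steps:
$r{\left(o,F \right)} = F + o$ ($r{\left(o,F \right)} = \left(-2 + 3\right) o + F = 1 o + F = o + F = F + o$)
$r{\left(192,17 \right)} + 14915 = \left(17 + 192\right) + 14915 = 209 + 14915 = 15124$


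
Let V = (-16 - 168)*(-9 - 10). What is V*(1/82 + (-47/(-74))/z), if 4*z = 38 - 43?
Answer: -13150204/7585 ≈ -1733.7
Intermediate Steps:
z = -5/4 (z = (38 - 43)/4 = (¼)*(-5) = -5/4 ≈ -1.2500)
V = 3496 (V = -184*(-19) = 3496)
V*(1/82 + (-47/(-74))/z) = 3496*(1/82 + (-47/(-74))/(-5/4)) = 3496*(1*(1/82) - 47*(-1/74)*(-⅘)) = 3496*(1/82 + (47/74)*(-⅘)) = 3496*(1/82 - 94/185) = 3496*(-7523/15170) = -13150204/7585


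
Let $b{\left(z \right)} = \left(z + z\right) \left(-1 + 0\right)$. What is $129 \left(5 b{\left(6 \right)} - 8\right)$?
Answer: $-8772$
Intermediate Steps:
$b{\left(z \right)} = - 2 z$ ($b{\left(z \right)} = 2 z \left(-1\right) = - 2 z$)
$129 \left(5 b{\left(6 \right)} - 8\right) = 129 \left(5 \left(\left(-2\right) 6\right) - 8\right) = 129 \left(5 \left(-12\right) - 8\right) = 129 \left(-60 - 8\right) = 129 \left(-68\right) = -8772$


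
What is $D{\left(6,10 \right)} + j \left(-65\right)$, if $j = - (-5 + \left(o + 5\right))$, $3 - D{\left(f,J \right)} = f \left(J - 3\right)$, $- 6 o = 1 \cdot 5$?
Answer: $- \frac{559}{6} \approx -93.167$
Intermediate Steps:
$o = - \frac{5}{6}$ ($o = - \frac{1 \cdot 5}{6} = \left(- \frac{1}{6}\right) 5 = - \frac{5}{6} \approx -0.83333$)
$D{\left(f,J \right)} = 3 - f \left(-3 + J\right)$ ($D{\left(f,J \right)} = 3 - f \left(J - 3\right) = 3 - f \left(-3 + J\right)$)
$j = \frac{5}{6}$ ($j = - (-5 + \left(- \frac{5}{6} + 5\right)) = - (-5 + \frac{25}{6}) = \left(-1\right) \left(- \frac{5}{6}\right) = \frac{5}{6} \approx 0.83333$)
$D{\left(6,10 \right)} + j \left(-65\right) = \left(3 + 3 \cdot 6 - 10 \cdot 6\right) + \frac{5}{6} \left(-65\right) = \left(3 + 18 - 60\right) - \frac{325}{6} = -39 - \frac{325}{6} = - \frac{559}{6}$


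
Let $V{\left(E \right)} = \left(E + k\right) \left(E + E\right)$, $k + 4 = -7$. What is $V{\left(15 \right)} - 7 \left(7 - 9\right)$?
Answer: $134$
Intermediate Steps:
$k = -11$ ($k = -4 - 7 = -11$)
$V{\left(E \right)} = 2 E \left(-11 + E\right)$ ($V{\left(E \right)} = \left(E - 11\right) \left(E + E\right) = \left(-11 + E\right) 2 E = 2 E \left(-11 + E\right)$)
$V{\left(15 \right)} - 7 \left(7 - 9\right) = 2 \cdot 15 \left(-11 + 15\right) - 7 \left(7 - 9\right) = 2 \cdot 15 \cdot 4 - 7 \left(-2\right) = 120 - -14 = 120 + 14 = 134$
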